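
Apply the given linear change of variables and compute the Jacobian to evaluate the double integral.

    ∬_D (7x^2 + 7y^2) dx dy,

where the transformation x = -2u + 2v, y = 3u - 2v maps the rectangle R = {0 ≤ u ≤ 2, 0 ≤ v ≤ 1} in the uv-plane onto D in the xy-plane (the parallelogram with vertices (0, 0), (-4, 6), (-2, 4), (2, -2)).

Compute the Jacobian determinant of (x, y) with respect to (u, v):

    ∂(x,y)/∂(u,v) = | -2  2 | = (-2)(-2) - (2)(3) = -2.
                   | 3  -2 |

Its absolute value is |J| = 2 (the area scaling factor).

Substituting x = -2u + 2v, y = 3u - 2v into the integrand,

    7x^2 + 7y^2 → 91u^2 - 140u v + 56v^2,

so the integral becomes

    ∬_R (91u^2 - 140u v + 56v^2) · |J| du dv = ∫_0^2 ∫_0^1 (182u^2 - 280u v + 112v^2) dv du.

Inner (v): 182u^2 - 140u + 112/3.
Outer (u): 280.

Therefore ∬_D (7x^2 + 7y^2) dx dy = 280.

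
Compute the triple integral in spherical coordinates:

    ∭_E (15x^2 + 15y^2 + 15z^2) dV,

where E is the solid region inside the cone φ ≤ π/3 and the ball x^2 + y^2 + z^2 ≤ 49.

In spherical coordinates, x = ρ sin(φ) cos(θ), y = ρ sin(φ) sin(θ), z = ρ cos(φ), and dV = ρ^2 sin(φ) dρ dφ dθ.

The integrand becomes 15ρ^2, so

    ∭_E (15x^2 + 15y^2 + 15z^2) dV = ∫_{0}^{2π} ∫_{0}^{π/3} ∫_{0}^{7} (15ρ^2) · ρ^2 sin(φ) dρ dφ dθ.

Inner (ρ): 50421sin(φ).
Middle (φ): 50421/2.
Outer (θ): 50421π.

Therefore the triple integral equals 50421π.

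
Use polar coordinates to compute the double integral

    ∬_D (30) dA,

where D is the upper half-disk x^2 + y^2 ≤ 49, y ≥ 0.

The region D is 0 ≤ r ≤ 7, 0 ≤ θ ≤ π in polar coordinates, where x = r cos(θ), y = r sin(θ), and dA = r dr dθ.

Under the substitution, the integrand becomes 30, so

    ∬_D (30) dA = ∫_{0}^{π} ∫_{0}^{7} (30) · r dr dθ.

Inner integral (in r): ∫_{0}^{7} (30) · r dr = 735.

Outer integral (in θ): ∫_{0}^{π} (735) dθ = 735π.

Therefore ∬_D (30) dA = 735π.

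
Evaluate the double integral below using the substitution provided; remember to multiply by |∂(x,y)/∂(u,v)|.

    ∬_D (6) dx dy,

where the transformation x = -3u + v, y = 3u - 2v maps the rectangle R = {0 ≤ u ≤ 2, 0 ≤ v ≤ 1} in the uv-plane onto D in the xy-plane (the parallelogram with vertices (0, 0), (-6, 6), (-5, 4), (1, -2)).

Compute the Jacobian determinant of (x, y) with respect to (u, v):

    ∂(x,y)/∂(u,v) = | -3  1 | = (-3)(-2) - (1)(3) = 3.
                   | 3  -2 |

Its absolute value is |J| = 3 (the area scaling factor).

Substituting x = -3u + v, y = 3u - 2v into the integrand,

    6 → 6,

so the integral becomes

    ∬_R (6) · |J| du dv = ∫_0^2 ∫_0^1 (18) dv du.

Inner (v): 18.
Outer (u): 36.

Therefore ∬_D (6) dx dy = 36.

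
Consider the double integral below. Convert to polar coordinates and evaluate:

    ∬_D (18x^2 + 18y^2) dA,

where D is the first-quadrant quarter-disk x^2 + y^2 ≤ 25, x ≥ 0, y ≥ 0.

The region D is 0 ≤ r ≤ 5, 0 ≤ θ ≤ π/2 in polar coordinates, where x = r cos(θ), y = r sin(θ), and dA = r dr dθ.

Under the substitution, the integrand becomes 18r^2, so

    ∬_D (18x^2 + 18y^2) dA = ∫_{0}^{π/2} ∫_{0}^{5} (18r^2) · r dr dθ.

Inner integral (in r): ∫_{0}^{5} (18r^2) · r dr = 5625/2.

Outer integral (in θ): ∫_{0}^{π/2} (5625/2) dθ = 5625π/4.

Therefore ∬_D (18x^2 + 18y^2) dA = 5625π/4.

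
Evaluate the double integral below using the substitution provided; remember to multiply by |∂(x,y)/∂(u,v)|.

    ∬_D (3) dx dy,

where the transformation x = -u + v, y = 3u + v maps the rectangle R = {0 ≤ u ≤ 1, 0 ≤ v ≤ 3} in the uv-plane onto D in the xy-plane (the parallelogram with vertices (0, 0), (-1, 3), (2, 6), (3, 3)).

Compute the Jacobian determinant of (x, y) with respect to (u, v):

    ∂(x,y)/∂(u,v) = | -1  1 | = (-1)(1) - (1)(3) = -4.
                   | 3  1 |

Its absolute value is |J| = 4 (the area scaling factor).

Substituting x = -u + v, y = 3u + v into the integrand,

    3 → 3,

so the integral becomes

    ∬_R (3) · |J| du dv = ∫_0^1 ∫_0^3 (12) dv du.

Inner (v): 36.
Outer (u): 36.

Therefore ∬_D (3) dx dy = 36.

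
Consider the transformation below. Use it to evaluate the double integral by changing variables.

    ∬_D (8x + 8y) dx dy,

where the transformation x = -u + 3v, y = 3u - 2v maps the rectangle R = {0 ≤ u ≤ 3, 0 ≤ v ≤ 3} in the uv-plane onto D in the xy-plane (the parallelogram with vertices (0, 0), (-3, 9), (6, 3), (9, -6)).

Compute the Jacobian determinant of (x, y) with respect to (u, v):

    ∂(x,y)/∂(u,v) = | -1  3 | = (-1)(-2) - (3)(3) = -7.
                   | 3  -2 |

Its absolute value is |J| = 7 (the area scaling factor).

Substituting x = -u + 3v, y = 3u - 2v into the integrand,

    8x + 8y → 16u + 8v,

so the integral becomes

    ∬_R (16u + 8v) · |J| du dv = ∫_0^3 ∫_0^3 (112u + 56v) dv du.

Inner (v): 336u + 252.
Outer (u): 2268.

Therefore ∬_D (8x + 8y) dx dy = 2268.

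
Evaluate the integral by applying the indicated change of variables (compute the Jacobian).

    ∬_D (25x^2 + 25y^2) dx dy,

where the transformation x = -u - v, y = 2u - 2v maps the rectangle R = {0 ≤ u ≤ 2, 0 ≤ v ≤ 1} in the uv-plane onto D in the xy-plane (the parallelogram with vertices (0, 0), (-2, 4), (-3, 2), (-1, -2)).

Compute the Jacobian determinant of (x, y) with respect to (u, v):

    ∂(x,y)/∂(u,v) = | -1  -1 | = (-1)(-2) - (-1)(2) = 4.
                   | 2  -2 |

Its absolute value is |J| = 4 (the area scaling factor).

Substituting x = -u - v, y = 2u - 2v into the integrand,

    25x^2 + 25y^2 → 125u^2 - 150u v + 125v^2,

so the integral becomes

    ∬_R (125u^2 - 150u v + 125v^2) · |J| du dv = ∫_0^2 ∫_0^1 (500u^2 - 600u v + 500v^2) dv du.

Inner (v): 500u^2 - 300u + 500/3.
Outer (u): 3200/3.

Therefore ∬_D (25x^2 + 25y^2) dx dy = 3200/3.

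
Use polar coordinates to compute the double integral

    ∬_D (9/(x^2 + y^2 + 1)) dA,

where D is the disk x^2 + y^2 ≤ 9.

The region D is 0 ≤ r ≤ 3, 0 ≤ θ ≤ 2π in polar coordinates, where x = r cos(θ), y = r sin(θ), and dA = r dr dθ.

Under the substitution, the integrand becomes 9/(r^2 + 1), so

    ∬_D (9/(x^2 + y^2 + 1)) dA = ∫_{0}^{2π} ∫_{0}^{3} (9/(r^2 + 1)) · r dr dθ.

Inner integral (in r): ∫_{0}^{3} (9/(r^2 + 1)) · r dr = 9log(10)/2.

Outer integral (in θ): ∫_{0}^{2π} (9log(10)/2) dθ = 9π log(10).

Therefore ∬_D (9/(x^2 + y^2 + 1)) dA = 9π log(10).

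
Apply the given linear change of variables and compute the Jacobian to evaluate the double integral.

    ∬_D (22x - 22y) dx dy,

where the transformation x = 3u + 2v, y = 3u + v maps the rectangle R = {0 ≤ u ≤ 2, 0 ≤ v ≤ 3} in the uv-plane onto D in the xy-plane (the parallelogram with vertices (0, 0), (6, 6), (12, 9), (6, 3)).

Compute the Jacobian determinant of (x, y) with respect to (u, v):

    ∂(x,y)/∂(u,v) = | 3  2 | = (3)(1) - (2)(3) = -3.
                   | 3  1 |

Its absolute value is |J| = 3 (the area scaling factor).

Substituting x = 3u + 2v, y = 3u + v into the integrand,

    22x - 22y → 22v,

so the integral becomes

    ∬_R (22v) · |J| du dv = ∫_0^2 ∫_0^3 (66v) dv du.

Inner (v): 297.
Outer (u): 594.

Therefore ∬_D (22x - 22y) dx dy = 594.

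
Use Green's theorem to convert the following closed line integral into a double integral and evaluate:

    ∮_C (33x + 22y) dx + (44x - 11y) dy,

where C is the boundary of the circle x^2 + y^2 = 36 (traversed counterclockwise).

Green's theorem converts the closed line integral into a double integral over the enclosed region D:

    ∮_C P dx + Q dy = ∬_D (∂Q/∂x - ∂P/∂y) dA.

Here P = 33x + 22y, Q = 44x - 11y, so

    ∂Q/∂x = 44,    ∂P/∂y = 22,
    ∂Q/∂x - ∂P/∂y = 22.

D is the region x^2 + y^2 ≤ 36. Evaluating the double integral:

In polar coordinates (x = r cos θ, y = r sin θ, dA = r dr dθ) the integrand becomes 22, so

    ∬_D (22) dA = ∫_0^{2π} ∫_0^{6} (22) · r dr dθ.

Inner (r from 0 to 6): 396.
Outer (θ from 0 to 2π): 792π.

Therefore ∮_C P dx + Q dy = 792π.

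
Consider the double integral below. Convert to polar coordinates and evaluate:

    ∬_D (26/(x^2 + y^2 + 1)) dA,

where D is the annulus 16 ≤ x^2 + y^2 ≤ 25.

The region D is 4 ≤ r ≤ 5, 0 ≤ θ ≤ 2π in polar coordinates, where x = r cos(θ), y = r sin(θ), and dA = r dr dθ.

Under the substitution, the integrand becomes 26/(r^2 + 1), so

    ∬_D (26/(x^2 + y^2 + 1)) dA = ∫_{0}^{2π} ∫_{4}^{5} (26/(r^2 + 1)) · r dr dθ.

Inner integral (in r): ∫_{4}^{5} (26/(r^2 + 1)) · r dr = log(2481152873203736576/9904578032905937).

Outer integral (in θ): ∫_{0}^{2π} (log(2481152873203736576/9904578032905937)) dθ = log((2481152873203736576/9904578032905937)^(2π)).

Therefore ∬_D (26/(x^2 + y^2 + 1)) dA = log((2481152873203736576/9904578032905937)^(2π)).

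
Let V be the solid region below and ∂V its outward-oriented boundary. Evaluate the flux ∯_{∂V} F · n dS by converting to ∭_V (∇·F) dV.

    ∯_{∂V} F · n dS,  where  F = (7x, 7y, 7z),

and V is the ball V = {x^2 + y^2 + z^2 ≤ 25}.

By the divergence theorem,

    ∯_{∂V} F · n dS = ∭_V (∇ · F) dV.

Compute the divergence:
    ∇ · F = ∂F_x/∂x + ∂F_y/∂y + ∂F_z/∂z = 7 + 7 + 7 = 21.

In spherical coordinates, x = ρ sin(φ) cos(θ), y = ρ sin(φ) sin(θ), z = ρ cos(φ), dV = ρ^2 sin(φ) dρ dφ dθ, with 0 ≤ ρ ≤ 5, 0 ≤ φ ≤ π, 0 ≤ θ ≤ 2π.

The integrand, after substitution and multiplying by the volume element, becomes (21) · ρ^2 sin(φ), so

    ∭_V (∇·F) dV = ∫_0^{2π} ∫_0^{π} ∫_0^{5} (21) · ρ^2 sin(φ) dρ dφ dθ.

Inner (ρ from 0 to 5): 875sin(φ).
Middle (φ from 0 to π): 1750.
Outer (θ from 0 to 2π): 3500π.

Therefore ∯_{∂V} F · n dS = 3500π.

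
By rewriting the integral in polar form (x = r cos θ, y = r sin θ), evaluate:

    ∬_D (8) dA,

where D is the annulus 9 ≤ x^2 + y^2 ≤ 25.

The region D is 3 ≤ r ≤ 5, 0 ≤ θ ≤ 2π in polar coordinates, where x = r cos(θ), y = r sin(θ), and dA = r dr dθ.

Under the substitution, the integrand becomes 8, so

    ∬_D (8) dA = ∫_{0}^{2π} ∫_{3}^{5} (8) · r dr dθ.

Inner integral (in r): ∫_{3}^{5} (8) · r dr = 64.

Outer integral (in θ): ∫_{0}^{2π} (64) dθ = 128π.

Therefore ∬_D (8) dA = 128π.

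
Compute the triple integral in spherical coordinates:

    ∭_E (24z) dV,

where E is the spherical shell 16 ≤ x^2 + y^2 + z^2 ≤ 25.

In spherical coordinates, x = ρ sin(φ) cos(θ), y = ρ sin(φ) sin(θ), z = ρ cos(φ), and dV = ρ^2 sin(φ) dρ dφ dθ.

The integrand becomes 24ρ cos(φ), so

    ∭_E (24z) dV = ∫_{0}^{2π} ∫_{0}^{π} ∫_{4}^{5} (24ρ cos(φ)) · ρ^2 sin(φ) dρ dφ dθ.

Inner (ρ): 1107sin(2φ).
Middle (φ): 0.
Outer (θ): 0.

Therefore the triple integral equals 0.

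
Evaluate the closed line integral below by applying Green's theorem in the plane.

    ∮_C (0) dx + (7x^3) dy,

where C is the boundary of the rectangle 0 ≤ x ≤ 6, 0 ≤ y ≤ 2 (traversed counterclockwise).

Green's theorem converts the closed line integral into a double integral over the enclosed region D:

    ∮_C P dx + Q dy = ∬_D (∂Q/∂x - ∂P/∂y) dA.

Here P = 0, Q = 7x^3, so

    ∂Q/∂x = 21x^2,    ∂P/∂y = 0,
    ∂Q/∂x - ∂P/∂y = 21x^2.

D is the region 0 ≤ x ≤ 6, 0 ≤ y ≤ 2. Evaluating the double integral:

    ∬_D (21x^2) dA = ∫_0^{6} ∫_0^{2} (21x^2) dy dx.

Inner (y from 0 to 2): 42x^2.
Outer (x from 0 to 6): 3024.

Therefore ∮_C P dx + Q dy = 3024.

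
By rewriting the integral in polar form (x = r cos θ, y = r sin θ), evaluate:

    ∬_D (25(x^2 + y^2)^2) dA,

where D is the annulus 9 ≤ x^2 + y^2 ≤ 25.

The region D is 3 ≤ r ≤ 5, 0 ≤ θ ≤ 2π in polar coordinates, where x = r cos(θ), y = r sin(θ), and dA = r dr dθ.

Under the substitution, the integrand becomes 25r^4, so

    ∬_D (25(x^2 + y^2)^2) dA = ∫_{0}^{2π} ∫_{3}^{5} (25r^4) · r dr dθ.

Inner integral (in r): ∫_{3}^{5} (25r^4) · r dr = 186200/3.

Outer integral (in θ): ∫_{0}^{2π} (186200/3) dθ = 372400π/3.

Therefore ∬_D (25(x^2 + y^2)^2) dA = 372400π/3.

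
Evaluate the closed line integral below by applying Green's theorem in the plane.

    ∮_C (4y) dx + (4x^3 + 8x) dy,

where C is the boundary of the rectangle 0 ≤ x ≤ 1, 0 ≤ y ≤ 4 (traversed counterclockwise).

Green's theorem converts the closed line integral into a double integral over the enclosed region D:

    ∮_C P dx + Q dy = ∬_D (∂Q/∂x - ∂P/∂y) dA.

Here P = 4y, Q = 4x^3 + 8x, so

    ∂Q/∂x = 12x^2 + 8,    ∂P/∂y = 4,
    ∂Q/∂x - ∂P/∂y = 12x^2 + 4.

D is the region 0 ≤ x ≤ 1, 0 ≤ y ≤ 4. Evaluating the double integral:

    ∬_D (12x^2 + 4) dA = ∫_0^{1} ∫_0^{4} (12x^2 + 4) dy dx.

Inner (y from 0 to 4): 48x^2 + 16.
Outer (x from 0 to 1): 32.

Therefore ∮_C P dx + Q dy = 32.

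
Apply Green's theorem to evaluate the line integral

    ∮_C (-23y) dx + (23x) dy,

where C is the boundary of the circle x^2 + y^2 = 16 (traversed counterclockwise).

Green's theorem converts the closed line integral into a double integral over the enclosed region D:

    ∮_C P dx + Q dy = ∬_D (∂Q/∂x - ∂P/∂y) dA.

Here P = -23y, Q = 23x, so

    ∂Q/∂x = 23,    ∂P/∂y = -23,
    ∂Q/∂x - ∂P/∂y = 46.

D is the region x^2 + y^2 ≤ 16. Evaluating the double integral:

In polar coordinates (x = r cos θ, y = r sin θ, dA = r dr dθ) the integrand becomes 46, so

    ∬_D (46) dA = ∫_0^{2π} ∫_0^{4} (46) · r dr dθ.

Inner (r from 0 to 4): 368.
Outer (θ from 0 to 2π): 736π.

Therefore ∮_C P dx + Q dy = 736π.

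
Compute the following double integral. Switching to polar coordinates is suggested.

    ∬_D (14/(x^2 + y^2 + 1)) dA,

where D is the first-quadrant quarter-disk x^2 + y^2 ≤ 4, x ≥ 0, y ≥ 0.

The region D is 0 ≤ r ≤ 2, 0 ≤ θ ≤ π/2 in polar coordinates, where x = r cos(θ), y = r sin(θ), and dA = r dr dθ.

Under the substitution, the integrand becomes 14/(r^2 + 1), so

    ∬_D (14/(x^2 + y^2 + 1)) dA = ∫_{0}^{π/2} ∫_{0}^{2} (14/(r^2 + 1)) · r dr dθ.

Inner integral (in r): ∫_{0}^{2} (14/(r^2 + 1)) · r dr = log(78125).

Outer integral (in θ): ∫_{0}^{π/2} (log(78125)) dθ = log(78125^(π/2)).

Therefore ∬_D (14/(x^2 + y^2 + 1)) dA = log(78125^(π/2)).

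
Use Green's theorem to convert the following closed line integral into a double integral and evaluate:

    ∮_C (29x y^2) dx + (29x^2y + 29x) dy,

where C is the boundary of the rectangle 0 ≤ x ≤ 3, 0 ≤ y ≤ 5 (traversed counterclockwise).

Green's theorem converts the closed line integral into a double integral over the enclosed region D:

    ∮_C P dx + Q dy = ∬_D (∂Q/∂x - ∂P/∂y) dA.

Here P = 29x y^2, Q = 29x^2y + 29x, so

    ∂Q/∂x = 58x y + 29,    ∂P/∂y = 58x y,
    ∂Q/∂x - ∂P/∂y = 29.

D is the region 0 ≤ x ≤ 3, 0 ≤ y ≤ 5. Evaluating the double integral:

    ∬_D (29) dA = ∫_0^{3} ∫_0^{5} (29) dy dx.

Inner (y from 0 to 5): 145.
Outer (x from 0 to 3): 435.

Therefore ∮_C P dx + Q dy = 435.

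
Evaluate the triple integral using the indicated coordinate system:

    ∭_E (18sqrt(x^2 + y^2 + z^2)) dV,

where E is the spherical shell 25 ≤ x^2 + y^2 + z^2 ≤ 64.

In spherical coordinates, x = ρ sin(φ) cos(θ), y = ρ sin(φ) sin(θ), z = ρ cos(φ), and dV = ρ^2 sin(φ) dρ dφ dθ.

The integrand becomes 18ρ, so

    ∭_E (18sqrt(x^2 + y^2 + z^2)) dV = ∫_{0}^{2π} ∫_{0}^{π} ∫_{5}^{8} (18ρ) · ρ^2 sin(φ) dρ dφ dθ.

Inner (ρ): 31239sin(φ)/2.
Middle (φ): 31239.
Outer (θ): 62478π.

Therefore the triple integral equals 62478π.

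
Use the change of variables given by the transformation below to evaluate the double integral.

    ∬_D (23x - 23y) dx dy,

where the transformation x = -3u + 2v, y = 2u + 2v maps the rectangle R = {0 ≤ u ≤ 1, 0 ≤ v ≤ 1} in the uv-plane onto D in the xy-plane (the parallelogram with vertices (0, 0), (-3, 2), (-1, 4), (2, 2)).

Compute the Jacobian determinant of (x, y) with respect to (u, v):

    ∂(x,y)/∂(u,v) = | -3  2 | = (-3)(2) - (2)(2) = -10.
                   | 2  2 |

Its absolute value is |J| = 10 (the area scaling factor).

Substituting x = -3u + 2v, y = 2u + 2v into the integrand,

    23x - 23y → -115u,

so the integral becomes

    ∬_R (-115u) · |J| du dv = ∫_0^1 ∫_0^1 (-1150u) dv du.

Inner (v): -1150u.
Outer (u): -575.

Therefore ∬_D (23x - 23y) dx dy = -575.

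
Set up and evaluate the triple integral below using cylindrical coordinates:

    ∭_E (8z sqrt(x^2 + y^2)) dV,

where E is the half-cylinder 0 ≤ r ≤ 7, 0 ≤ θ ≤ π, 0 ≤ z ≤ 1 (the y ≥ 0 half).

In cylindrical coordinates, x = r cos(θ), y = r sin(θ), z = z, and dV = r dr dθ dz.

The integrand becomes 8r z, so

    ∭_E (8z sqrt(x^2 + y^2)) dV = ∫_{0}^{π} ∫_{0}^{7} ∫_{0}^{1} (8r z) · r dz dr dθ.

Inner (z): 4r^2.
Middle (r from 0 to 7): 1372/3.
Outer (θ): 1372π/3.

Therefore the triple integral equals 1372π/3.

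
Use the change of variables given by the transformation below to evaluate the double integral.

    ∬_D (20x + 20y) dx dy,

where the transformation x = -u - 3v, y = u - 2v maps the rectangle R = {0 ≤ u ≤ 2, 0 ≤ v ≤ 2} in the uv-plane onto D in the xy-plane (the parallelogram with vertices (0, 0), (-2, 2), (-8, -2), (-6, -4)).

Compute the Jacobian determinant of (x, y) with respect to (u, v):

    ∂(x,y)/∂(u,v) = | -1  -3 | = (-1)(-2) - (-3)(1) = 5.
                   | 1  -2 |

Its absolute value is |J| = 5 (the area scaling factor).

Substituting x = -u - 3v, y = u - 2v into the integrand,

    20x + 20y → -100v,

so the integral becomes

    ∬_R (-100v) · |J| du dv = ∫_0^2 ∫_0^2 (-500v) dv du.

Inner (v): -1000.
Outer (u): -2000.

Therefore ∬_D (20x + 20y) dx dy = -2000.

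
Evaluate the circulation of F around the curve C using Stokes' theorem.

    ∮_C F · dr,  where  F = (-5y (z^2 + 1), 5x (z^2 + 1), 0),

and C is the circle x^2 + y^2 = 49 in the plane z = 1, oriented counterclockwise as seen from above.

Let S be the flat disk x^2 + y^2 ≤ 49 in the plane z = 1, with upward unit normal n̂ = ẑ. By Stokes' theorem,

    ∮_C F · dr = ∬_S (∇ × F) · n̂ dS = ∬_D (curl F)_z dA,

where D is the disk x^2 + y^2 ≤ 49.

Compute the curl of F = (-5y (z^2 + 1), 5x (z^2 + 1), 0):
    (∇ × F)_x = ∂F_z/∂y - ∂F_y/∂z = -10x z,
    (∇ × F)_y = ∂F_x/∂z - ∂F_z/∂x = -10y z,
    (∇ × F)_z = ∂F_y/∂x - ∂F_x/∂y = 10z^2 + 10.

On z = 1, (curl F)_z = 20.

Convert to polar (x = r cos θ, y = r sin θ, dA = r dr dθ); the integrand becomes 20, so

    ∬_D (curl F)_z dA = ∫_0^{2π} ∫_0^{7} (20) · r dr dθ.

Inner (r from 0 to 7): 490.
Outer (θ from 0 to 2π): 980π.

Therefore ∮_C F · dr = 980π.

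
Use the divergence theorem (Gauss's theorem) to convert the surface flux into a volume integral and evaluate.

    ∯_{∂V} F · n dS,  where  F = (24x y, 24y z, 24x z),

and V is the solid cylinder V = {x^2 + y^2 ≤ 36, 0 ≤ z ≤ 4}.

By the divergence theorem,

    ∯_{∂V} F · n dS = ∭_V (∇ · F) dV.

Compute the divergence:
    ∇ · F = ∂F_x/∂x + ∂F_y/∂y + ∂F_z/∂z = 24y + 24z + 24x = 24x + 24y + 24z.

In cylindrical coordinates, x = r cos(θ), y = r sin(θ), z = z, dV = r dr dθ dz, with 0 ≤ r ≤ 6, 0 ≤ θ ≤ 2π, 0 ≤ z ≤ 4.

The integrand, after substitution and multiplying by the volume element, becomes (24sqrt(2)r sin(θ + π/4) + 24z) · r, so

    ∭_V (∇·F) dV = ∫_0^{2π} ∫_0^{6} ∫_0^{4} (24sqrt(2)r sin(θ + π/4) + 24z) · r dz dr dθ.

Inner (z from 0 to 4): 96r (sqrt(2)r sin(θ + π/4) + 2).
Middle (r from 0 to 6): 6912sqrt(2)sin(θ + π/4) + 3456.
Outer (θ from 0 to 2π): 6912π.

Therefore ∯_{∂V} F · n dS = 6912π.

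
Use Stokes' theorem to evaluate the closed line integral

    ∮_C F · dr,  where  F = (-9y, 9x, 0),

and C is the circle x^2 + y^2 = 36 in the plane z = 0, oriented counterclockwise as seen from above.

Let S be the flat disk x^2 + y^2 ≤ 36 in the plane z = 0, with upward unit normal n̂ = ẑ. By Stokes' theorem,

    ∮_C F · dr = ∬_S (∇ × F) · n̂ dS = ∬_D (curl F)_z dA,

where D is the disk x^2 + y^2 ≤ 36.

Compute the curl of F = (-9y, 9x, 0):
    (∇ × F)_x = ∂F_z/∂y - ∂F_y/∂z = 0,
    (∇ × F)_y = ∂F_x/∂z - ∂F_z/∂x = 0,
    (∇ × F)_z = ∂F_y/∂x - ∂F_x/∂y = 18.

On z = 0, (curl F)_z = 18.

Convert to polar (x = r cos θ, y = r sin θ, dA = r dr dθ); the integrand becomes 18, so

    ∬_D (curl F)_z dA = ∫_0^{2π} ∫_0^{6} (18) · r dr dθ.

Inner (r from 0 to 6): 324.
Outer (θ from 0 to 2π): 648π.

Therefore ∮_C F · dr = 648π.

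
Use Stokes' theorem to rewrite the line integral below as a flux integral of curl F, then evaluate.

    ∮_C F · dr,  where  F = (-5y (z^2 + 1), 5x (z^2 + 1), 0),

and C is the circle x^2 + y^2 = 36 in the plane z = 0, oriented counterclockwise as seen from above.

Let S be the flat disk x^2 + y^2 ≤ 36 in the plane z = 0, with upward unit normal n̂ = ẑ. By Stokes' theorem,

    ∮_C F · dr = ∬_S (∇ × F) · n̂ dS = ∬_D (curl F)_z dA,

where D is the disk x^2 + y^2 ≤ 36.

Compute the curl of F = (-5y (z^2 + 1), 5x (z^2 + 1), 0):
    (∇ × F)_x = ∂F_z/∂y - ∂F_y/∂z = -10x z,
    (∇ × F)_y = ∂F_x/∂z - ∂F_z/∂x = -10y z,
    (∇ × F)_z = ∂F_y/∂x - ∂F_x/∂y = 10z^2 + 10.

On z = 0, (curl F)_z = 10.

Convert to polar (x = r cos θ, y = r sin θ, dA = r dr dθ); the integrand becomes 10, so

    ∬_D (curl F)_z dA = ∫_0^{2π} ∫_0^{6} (10) · r dr dθ.

Inner (r from 0 to 6): 180.
Outer (θ from 0 to 2π): 360π.

Therefore ∮_C F · dr = 360π.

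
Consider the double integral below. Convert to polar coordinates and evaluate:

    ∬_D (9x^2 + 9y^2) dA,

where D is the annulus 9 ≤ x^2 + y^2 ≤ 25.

The region D is 3 ≤ r ≤ 5, 0 ≤ θ ≤ 2π in polar coordinates, where x = r cos(θ), y = r sin(θ), and dA = r dr dθ.

Under the substitution, the integrand becomes 9r^2, so

    ∬_D (9x^2 + 9y^2) dA = ∫_{0}^{2π} ∫_{3}^{5} (9r^2) · r dr dθ.

Inner integral (in r): ∫_{3}^{5} (9r^2) · r dr = 1224.

Outer integral (in θ): ∫_{0}^{2π} (1224) dθ = 2448π.

Therefore ∬_D (9x^2 + 9y^2) dA = 2448π.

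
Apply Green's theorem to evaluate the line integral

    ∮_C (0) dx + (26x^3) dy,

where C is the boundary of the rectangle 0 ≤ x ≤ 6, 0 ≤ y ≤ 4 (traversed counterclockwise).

Green's theorem converts the closed line integral into a double integral over the enclosed region D:

    ∮_C P dx + Q dy = ∬_D (∂Q/∂x - ∂P/∂y) dA.

Here P = 0, Q = 26x^3, so

    ∂Q/∂x = 78x^2,    ∂P/∂y = 0,
    ∂Q/∂x - ∂P/∂y = 78x^2.

D is the region 0 ≤ x ≤ 6, 0 ≤ y ≤ 4. Evaluating the double integral:

    ∬_D (78x^2) dA = ∫_0^{6} ∫_0^{4} (78x^2) dy dx.

Inner (y from 0 to 4): 312x^2.
Outer (x from 0 to 6): 22464.

Therefore ∮_C P dx + Q dy = 22464.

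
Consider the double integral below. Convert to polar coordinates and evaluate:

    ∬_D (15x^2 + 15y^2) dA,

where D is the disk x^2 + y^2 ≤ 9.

The region D is 0 ≤ r ≤ 3, 0 ≤ θ ≤ 2π in polar coordinates, where x = r cos(θ), y = r sin(θ), and dA = r dr dθ.

Under the substitution, the integrand becomes 15r^2, so

    ∬_D (15x^2 + 15y^2) dA = ∫_{0}^{2π} ∫_{0}^{3} (15r^2) · r dr dθ.

Inner integral (in r): ∫_{0}^{3} (15r^2) · r dr = 1215/4.

Outer integral (in θ): ∫_{0}^{2π} (1215/4) dθ = 1215π/2.

Therefore ∬_D (15x^2 + 15y^2) dA = 1215π/2.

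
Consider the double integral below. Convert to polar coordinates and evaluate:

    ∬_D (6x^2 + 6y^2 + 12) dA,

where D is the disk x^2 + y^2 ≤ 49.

The region D is 0 ≤ r ≤ 7, 0 ≤ θ ≤ 2π in polar coordinates, where x = r cos(θ), y = r sin(θ), and dA = r dr dθ.

Under the substitution, the integrand becomes 6r^2 + 12, so

    ∬_D (6x^2 + 6y^2 + 12) dA = ∫_{0}^{2π} ∫_{0}^{7} (6r^2 + 12) · r dr dθ.

Inner integral (in r): ∫_{0}^{7} (6r^2 + 12) · r dr = 7791/2.

Outer integral (in θ): ∫_{0}^{2π} (7791/2) dθ = 7791π.

Therefore ∬_D (6x^2 + 6y^2 + 12) dA = 7791π.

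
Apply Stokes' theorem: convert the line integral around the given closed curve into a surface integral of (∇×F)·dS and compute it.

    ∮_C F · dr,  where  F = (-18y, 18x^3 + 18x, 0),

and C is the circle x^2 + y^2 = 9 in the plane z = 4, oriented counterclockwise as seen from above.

Let S be the flat disk x^2 + y^2 ≤ 9 in the plane z = 4, with upward unit normal n̂ = ẑ. By Stokes' theorem,

    ∮_C F · dr = ∬_S (∇ × F) · n̂ dS = ∬_D (curl F)_z dA,

where D is the disk x^2 + y^2 ≤ 9.

Compute the curl of F = (-18y, 18x^3 + 18x, 0):
    (∇ × F)_x = ∂F_z/∂y - ∂F_y/∂z = 0,
    (∇ × F)_y = ∂F_x/∂z - ∂F_z/∂x = 0,
    (∇ × F)_z = ∂F_y/∂x - ∂F_x/∂y = 54x^2 + 36.

On z = 4, (curl F)_z = 54x^2 + 36.

Convert to polar (x = r cos θ, y = r sin θ, dA = r dr dθ); the integrand becomes 54r^2cos(θ)^2 + 36, so

    ∬_D (curl F)_z dA = ∫_0^{2π} ∫_0^{3} (54r^2cos(θ)^2 + 36) · r dr dθ.

Inner (r from 0 to 3): 2187cos(θ)^2/2 + 162.
Outer (θ from 0 to 2π): 2835π/2.

Therefore ∮_C F · dr = 2835π/2.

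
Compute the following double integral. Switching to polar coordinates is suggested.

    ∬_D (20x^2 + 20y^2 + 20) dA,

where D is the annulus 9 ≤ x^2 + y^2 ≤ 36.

The region D is 3 ≤ r ≤ 6, 0 ≤ θ ≤ 2π in polar coordinates, where x = r cos(θ), y = r sin(θ), and dA = r dr dθ.

Under the substitution, the integrand becomes 20r^2 + 20, so

    ∬_D (20x^2 + 20y^2 + 20) dA = ∫_{0}^{2π} ∫_{3}^{6} (20r^2 + 20) · r dr dθ.

Inner integral (in r): ∫_{3}^{6} (20r^2 + 20) · r dr = 6345.

Outer integral (in θ): ∫_{0}^{2π} (6345) dθ = 12690π.

Therefore ∬_D (20x^2 + 20y^2 + 20) dA = 12690π.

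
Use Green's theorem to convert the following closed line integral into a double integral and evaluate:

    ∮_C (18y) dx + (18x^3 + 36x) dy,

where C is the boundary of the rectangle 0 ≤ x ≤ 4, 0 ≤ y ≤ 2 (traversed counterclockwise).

Green's theorem converts the closed line integral into a double integral over the enclosed region D:

    ∮_C P dx + Q dy = ∬_D (∂Q/∂x - ∂P/∂y) dA.

Here P = 18y, Q = 18x^3 + 36x, so

    ∂Q/∂x = 54x^2 + 36,    ∂P/∂y = 18,
    ∂Q/∂x - ∂P/∂y = 54x^2 + 18.

D is the region 0 ≤ x ≤ 4, 0 ≤ y ≤ 2. Evaluating the double integral:

    ∬_D (54x^2 + 18) dA = ∫_0^{4} ∫_0^{2} (54x^2 + 18) dy dx.

Inner (y from 0 to 2): 108x^2 + 36.
Outer (x from 0 to 4): 2448.

Therefore ∮_C P dx + Q dy = 2448.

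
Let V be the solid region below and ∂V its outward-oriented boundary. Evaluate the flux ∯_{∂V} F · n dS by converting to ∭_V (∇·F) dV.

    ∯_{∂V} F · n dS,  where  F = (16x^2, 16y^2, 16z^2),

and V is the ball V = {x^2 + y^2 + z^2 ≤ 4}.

By the divergence theorem,

    ∯_{∂V} F · n dS = ∭_V (∇ · F) dV.

Compute the divergence:
    ∇ · F = ∂F_x/∂x + ∂F_y/∂y + ∂F_z/∂z = 32x + 32y + 32z.

In spherical coordinates, x = ρ sin(φ) cos(θ), y = ρ sin(φ) sin(θ), z = ρ cos(φ), dV = ρ^2 sin(φ) dρ dφ dθ, with 0 ≤ ρ ≤ 2, 0 ≤ φ ≤ π, 0 ≤ θ ≤ 2π.

The integrand, after substitution and multiplying by the volume element, becomes (32ρ (sqrt(2)sin(φ)sin(θ + π/4) + cos(φ))) · ρ^2 sin(φ), so

    ∭_V (∇·F) dV = ∫_0^{2π} ∫_0^{π} ∫_0^{2} (32ρ (sqrt(2)sin(φ)sin(θ + π/4) + cos(φ))) · ρ^2 sin(φ) dρ dφ dθ.

Inner (ρ from 0 to 2): 128(sqrt(2)sin(φ)sin(θ + π/4) + cos(φ))sin(φ).
Middle (φ from 0 to π): 64sqrt(2)π sin(θ + π/4).
Outer (θ from 0 to 2π): 0.

Therefore ∯_{∂V} F · n dS = 0.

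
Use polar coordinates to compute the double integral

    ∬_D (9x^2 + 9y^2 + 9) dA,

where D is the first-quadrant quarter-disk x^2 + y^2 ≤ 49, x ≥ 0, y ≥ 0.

The region D is 0 ≤ r ≤ 7, 0 ≤ θ ≤ π/2 in polar coordinates, where x = r cos(θ), y = r sin(θ), and dA = r dr dθ.

Under the substitution, the integrand becomes 9r^2 + 9, so

    ∬_D (9x^2 + 9y^2 + 9) dA = ∫_{0}^{π/2} ∫_{0}^{7} (9r^2 + 9) · r dr dθ.

Inner integral (in r): ∫_{0}^{7} (9r^2 + 9) · r dr = 22491/4.

Outer integral (in θ): ∫_{0}^{π/2} (22491/4) dθ = 22491π/8.

Therefore ∬_D (9x^2 + 9y^2 + 9) dA = 22491π/8.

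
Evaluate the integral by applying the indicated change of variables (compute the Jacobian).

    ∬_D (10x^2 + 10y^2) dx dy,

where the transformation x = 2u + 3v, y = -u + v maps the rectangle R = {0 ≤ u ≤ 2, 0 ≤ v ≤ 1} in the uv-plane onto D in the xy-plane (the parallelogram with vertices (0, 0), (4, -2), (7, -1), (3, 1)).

Compute the Jacobian determinant of (x, y) with respect to (u, v):

    ∂(x,y)/∂(u,v) = | 2  3 | = (2)(1) - (3)(-1) = 5.
                   | -1  1 |

Its absolute value is |J| = 5 (the area scaling factor).

Substituting x = 2u + 3v, y = -u + v into the integrand,

    10x^2 + 10y^2 → 50u^2 + 100u v + 100v^2,

so the integral becomes

    ∬_R (50u^2 + 100u v + 100v^2) · |J| du dv = ∫_0^2 ∫_0^1 (250u^2 + 500u v + 500v^2) dv du.

Inner (v): 250u^2 + 250u + 500/3.
Outer (u): 1500.

Therefore ∬_D (10x^2 + 10y^2) dx dy = 1500.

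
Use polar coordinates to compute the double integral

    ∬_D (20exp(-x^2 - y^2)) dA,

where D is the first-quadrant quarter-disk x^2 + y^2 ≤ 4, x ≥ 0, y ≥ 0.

The region D is 0 ≤ r ≤ 2, 0 ≤ θ ≤ π/2 in polar coordinates, where x = r cos(θ), y = r sin(θ), and dA = r dr dθ.

Under the substitution, the integrand becomes 20exp(-r^2), so

    ∬_D (20exp(-x^2 - y^2)) dA = ∫_{0}^{π/2} ∫_{0}^{2} (20exp(-r^2)) · r dr dθ.

Inner integral (in r): ∫_{0}^{2} (20exp(-r^2)) · r dr = 10 - 10exp(-4).

Outer integral (in θ): ∫_{0}^{π/2} (10 - 10exp(-4)) dθ = -5π exp(-4) + 5π.

Therefore ∬_D (20exp(-x^2 - y^2)) dA = -5π exp(-4) + 5π.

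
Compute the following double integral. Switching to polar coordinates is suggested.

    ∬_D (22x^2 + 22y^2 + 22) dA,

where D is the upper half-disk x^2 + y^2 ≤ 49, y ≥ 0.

The region D is 0 ≤ r ≤ 7, 0 ≤ θ ≤ π in polar coordinates, where x = r cos(θ), y = r sin(θ), and dA = r dr dθ.

Under the substitution, the integrand becomes 22r^2 + 22, so

    ∬_D (22x^2 + 22y^2 + 22) dA = ∫_{0}^{π} ∫_{0}^{7} (22r^2 + 22) · r dr dθ.

Inner integral (in r): ∫_{0}^{7} (22r^2 + 22) · r dr = 27489/2.

Outer integral (in θ): ∫_{0}^{π} (27489/2) dθ = 27489π/2.

Therefore ∬_D (22x^2 + 22y^2 + 22) dA = 27489π/2.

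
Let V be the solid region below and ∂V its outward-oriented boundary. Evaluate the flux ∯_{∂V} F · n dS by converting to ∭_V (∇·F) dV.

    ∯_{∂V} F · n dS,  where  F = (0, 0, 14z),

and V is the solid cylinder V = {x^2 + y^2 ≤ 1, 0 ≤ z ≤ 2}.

By the divergence theorem,

    ∯_{∂V} F · n dS = ∭_V (∇ · F) dV.

Compute the divergence:
    ∇ · F = ∂F_x/∂x + ∂F_y/∂y + ∂F_z/∂z = 0 + 0 + 14 = 14.

In cylindrical coordinates, x = r cos(θ), y = r sin(θ), z = z, dV = r dr dθ dz, with 0 ≤ r ≤ 1, 0 ≤ θ ≤ 2π, 0 ≤ z ≤ 2.

The integrand, after substitution and multiplying by the volume element, becomes (14) · r, so

    ∭_V (∇·F) dV = ∫_0^{2π} ∫_0^{1} ∫_0^{2} (14) · r dz dr dθ.

Inner (z from 0 to 2): 28r.
Middle (r from 0 to 1): 14.
Outer (θ from 0 to 2π): 28π.

Therefore ∯_{∂V} F · n dS = 28π.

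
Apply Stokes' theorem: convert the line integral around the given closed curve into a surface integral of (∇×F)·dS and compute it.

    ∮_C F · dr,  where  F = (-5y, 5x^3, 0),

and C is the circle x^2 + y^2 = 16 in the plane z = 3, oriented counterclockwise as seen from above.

Let S be the flat disk x^2 + y^2 ≤ 16 in the plane z = 3, with upward unit normal n̂ = ẑ. By Stokes' theorem,

    ∮_C F · dr = ∬_S (∇ × F) · n̂ dS = ∬_D (curl F)_z dA,

where D is the disk x^2 + y^2 ≤ 16.

Compute the curl of F = (-5y, 5x^3, 0):
    (∇ × F)_x = ∂F_z/∂y - ∂F_y/∂z = 0,
    (∇ × F)_y = ∂F_x/∂z - ∂F_z/∂x = 0,
    (∇ × F)_z = ∂F_y/∂x - ∂F_x/∂y = 15x^2 + 5.

On z = 3, (curl F)_z = 15x^2 + 5.

Convert to polar (x = r cos θ, y = r sin θ, dA = r dr dθ); the integrand becomes 15r^2cos(θ)^2 + 5, so

    ∬_D (curl F)_z dA = ∫_0^{2π} ∫_0^{4} (15r^2cos(θ)^2 + 5) · r dr dθ.

Inner (r from 0 to 4): 960cos(θ)^2 + 40.
Outer (θ from 0 to 2π): 1040π.

Therefore ∮_C F · dr = 1040π.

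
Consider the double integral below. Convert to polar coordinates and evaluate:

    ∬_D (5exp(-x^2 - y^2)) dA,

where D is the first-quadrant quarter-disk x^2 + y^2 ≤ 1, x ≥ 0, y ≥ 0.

The region D is 0 ≤ r ≤ 1, 0 ≤ θ ≤ π/2 in polar coordinates, where x = r cos(θ), y = r sin(θ), and dA = r dr dθ.

Under the substitution, the integrand becomes 5exp(-r^2), so

    ∬_D (5exp(-x^2 - y^2)) dA = ∫_{0}^{π/2} ∫_{0}^{1} (5exp(-r^2)) · r dr dθ.

Inner integral (in r): ∫_{0}^{1} (5exp(-r^2)) · r dr = 5/2 - 5exp(-1)/2.

Outer integral (in θ): ∫_{0}^{π/2} (5/2 - 5exp(-1)/2) dθ = -5π (1 - e)exp(-1)/4.

Therefore ∬_D (5exp(-x^2 - y^2)) dA = -5π (1 - e)exp(-1)/4.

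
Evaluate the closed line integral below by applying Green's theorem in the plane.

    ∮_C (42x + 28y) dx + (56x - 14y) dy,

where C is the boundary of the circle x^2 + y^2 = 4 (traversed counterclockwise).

Green's theorem converts the closed line integral into a double integral over the enclosed region D:

    ∮_C P dx + Q dy = ∬_D (∂Q/∂x - ∂P/∂y) dA.

Here P = 42x + 28y, Q = 56x - 14y, so

    ∂Q/∂x = 56,    ∂P/∂y = 28,
    ∂Q/∂x - ∂P/∂y = 28.

D is the region x^2 + y^2 ≤ 4. Evaluating the double integral:

In polar coordinates (x = r cos θ, y = r sin θ, dA = r dr dθ) the integrand becomes 28, so

    ∬_D (28) dA = ∫_0^{2π} ∫_0^{2} (28) · r dr dθ.

Inner (r from 0 to 2): 56.
Outer (θ from 0 to 2π): 112π.

Therefore ∮_C P dx + Q dy = 112π.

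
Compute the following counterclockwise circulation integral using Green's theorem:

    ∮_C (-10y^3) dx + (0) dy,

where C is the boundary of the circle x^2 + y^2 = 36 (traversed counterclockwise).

Green's theorem converts the closed line integral into a double integral over the enclosed region D:

    ∮_C P dx + Q dy = ∬_D (∂Q/∂x - ∂P/∂y) dA.

Here P = -10y^3, Q = 0, so

    ∂Q/∂x = 0,    ∂P/∂y = -30y^2,
    ∂Q/∂x - ∂P/∂y = 30y^2.

D is the region x^2 + y^2 ≤ 36. Evaluating the double integral:

In polar coordinates (x = r cos θ, y = r sin θ, dA = r dr dθ) the integrand becomes 30r^2sin(θ)^2, so

    ∬_D (30y^2) dA = ∫_0^{2π} ∫_0^{6} (30r^2sin(θ)^2) · r dr dθ.

Inner (r from 0 to 6): 9720sin(θ)^2.
Outer (θ from 0 to 2π): 9720π.

Therefore ∮_C P dx + Q dy = 9720π.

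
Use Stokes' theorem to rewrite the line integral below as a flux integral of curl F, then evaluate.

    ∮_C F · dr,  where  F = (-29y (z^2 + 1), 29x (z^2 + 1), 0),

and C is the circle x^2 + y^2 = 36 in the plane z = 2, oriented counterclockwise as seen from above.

Let S be the flat disk x^2 + y^2 ≤ 36 in the plane z = 2, with upward unit normal n̂ = ẑ. By Stokes' theorem,

    ∮_C F · dr = ∬_S (∇ × F) · n̂ dS = ∬_D (curl F)_z dA,

where D is the disk x^2 + y^2 ≤ 36.

Compute the curl of F = (-29y (z^2 + 1), 29x (z^2 + 1), 0):
    (∇ × F)_x = ∂F_z/∂y - ∂F_y/∂z = -58x z,
    (∇ × F)_y = ∂F_x/∂z - ∂F_z/∂x = -58y z,
    (∇ × F)_z = ∂F_y/∂x - ∂F_x/∂y = 58z^2 + 58.

On z = 2, (curl F)_z = 290.

Convert to polar (x = r cos θ, y = r sin θ, dA = r dr dθ); the integrand becomes 290, so

    ∬_D (curl F)_z dA = ∫_0^{2π} ∫_0^{6} (290) · r dr dθ.

Inner (r from 0 to 6): 5220.
Outer (θ from 0 to 2π): 10440π.

Therefore ∮_C F · dr = 10440π.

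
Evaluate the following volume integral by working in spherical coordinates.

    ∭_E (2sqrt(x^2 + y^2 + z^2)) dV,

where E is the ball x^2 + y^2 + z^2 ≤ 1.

In spherical coordinates, x = ρ sin(φ) cos(θ), y = ρ sin(φ) sin(θ), z = ρ cos(φ), and dV = ρ^2 sin(φ) dρ dφ dθ.

The integrand becomes 2ρ, so

    ∭_E (2sqrt(x^2 + y^2 + z^2)) dV = ∫_{0}^{2π} ∫_{0}^{π} ∫_{0}^{1} (2ρ) · ρ^2 sin(φ) dρ dφ dθ.

Inner (ρ): sin(φ)/2.
Middle (φ): 1.
Outer (θ): 2π.

Therefore the triple integral equals 2π.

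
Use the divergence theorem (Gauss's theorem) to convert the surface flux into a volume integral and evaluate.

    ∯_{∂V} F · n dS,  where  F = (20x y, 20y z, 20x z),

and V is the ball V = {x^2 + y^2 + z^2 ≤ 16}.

By the divergence theorem,

    ∯_{∂V} F · n dS = ∭_V (∇ · F) dV.

Compute the divergence:
    ∇ · F = ∂F_x/∂x + ∂F_y/∂y + ∂F_z/∂z = 20y + 20z + 20x = 20x + 20y + 20z.

In spherical coordinates, x = ρ sin(φ) cos(θ), y = ρ sin(φ) sin(θ), z = ρ cos(φ), dV = ρ^2 sin(φ) dρ dφ dθ, with 0 ≤ ρ ≤ 4, 0 ≤ φ ≤ π, 0 ≤ θ ≤ 2π.

The integrand, after substitution and multiplying by the volume element, becomes (20ρ (sqrt(2)sin(φ)sin(θ + π/4) + cos(φ))) · ρ^2 sin(φ), so

    ∭_V (∇·F) dV = ∫_0^{2π} ∫_0^{π} ∫_0^{4} (20ρ (sqrt(2)sin(φ)sin(θ + π/4) + cos(φ))) · ρ^2 sin(φ) dρ dφ dθ.

Inner (ρ from 0 to 4): 1280(sqrt(2)sin(φ)sin(θ + π/4) + cos(φ))sin(φ).
Middle (φ from 0 to π): 640sqrt(2)π sin(θ + π/4).
Outer (θ from 0 to 2π): 0.

Therefore ∯_{∂V} F · n dS = 0.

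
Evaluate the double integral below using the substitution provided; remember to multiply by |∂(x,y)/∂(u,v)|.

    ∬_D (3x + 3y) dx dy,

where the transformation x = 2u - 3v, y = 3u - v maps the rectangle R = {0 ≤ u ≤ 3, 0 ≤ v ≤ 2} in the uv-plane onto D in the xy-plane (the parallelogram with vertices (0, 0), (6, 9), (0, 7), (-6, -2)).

Compute the Jacobian determinant of (x, y) with respect to (u, v):

    ∂(x,y)/∂(u,v) = | 2  -3 | = (2)(-1) - (-3)(3) = 7.
                   | 3  -1 |

Its absolute value is |J| = 7 (the area scaling factor).

Substituting x = 2u - 3v, y = 3u - v into the integrand,

    3x + 3y → 15u - 12v,

so the integral becomes

    ∬_R (15u - 12v) · |J| du dv = ∫_0^3 ∫_0^2 (105u - 84v) dv du.

Inner (v): 210u - 168.
Outer (u): 441.

Therefore ∬_D (3x + 3y) dx dy = 441.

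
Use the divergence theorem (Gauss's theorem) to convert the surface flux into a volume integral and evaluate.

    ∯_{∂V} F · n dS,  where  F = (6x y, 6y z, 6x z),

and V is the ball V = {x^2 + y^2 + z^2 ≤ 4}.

By the divergence theorem,

    ∯_{∂V} F · n dS = ∭_V (∇ · F) dV.

Compute the divergence:
    ∇ · F = ∂F_x/∂x + ∂F_y/∂y + ∂F_z/∂z = 6y + 6z + 6x = 6x + 6y + 6z.

In spherical coordinates, x = ρ sin(φ) cos(θ), y = ρ sin(φ) sin(θ), z = ρ cos(φ), dV = ρ^2 sin(φ) dρ dφ dθ, with 0 ≤ ρ ≤ 2, 0 ≤ φ ≤ π, 0 ≤ θ ≤ 2π.

The integrand, after substitution and multiplying by the volume element, becomes (6ρ (sqrt(2)sin(φ)sin(θ + π/4) + cos(φ))) · ρ^2 sin(φ), so

    ∭_V (∇·F) dV = ∫_0^{2π} ∫_0^{π} ∫_0^{2} (6ρ (sqrt(2)sin(φ)sin(θ + π/4) + cos(φ))) · ρ^2 sin(φ) dρ dφ dθ.

Inner (ρ from 0 to 2): 24(sqrt(2)sin(φ)sin(θ + π/4) + cos(φ))sin(φ).
Middle (φ from 0 to π): 12sqrt(2)π sin(θ + π/4).
Outer (θ from 0 to 2π): 0.

Therefore ∯_{∂V} F · n dS = 0.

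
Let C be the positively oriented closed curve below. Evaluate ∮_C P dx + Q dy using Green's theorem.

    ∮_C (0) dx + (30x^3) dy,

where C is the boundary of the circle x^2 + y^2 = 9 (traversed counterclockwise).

Green's theorem converts the closed line integral into a double integral over the enclosed region D:

    ∮_C P dx + Q dy = ∬_D (∂Q/∂x - ∂P/∂y) dA.

Here P = 0, Q = 30x^3, so

    ∂Q/∂x = 90x^2,    ∂P/∂y = 0,
    ∂Q/∂x - ∂P/∂y = 90x^2.

D is the region x^2 + y^2 ≤ 9. Evaluating the double integral:

In polar coordinates (x = r cos θ, y = r sin θ, dA = r dr dθ) the integrand becomes 90r^2cos(θ)^2, so

    ∬_D (90x^2) dA = ∫_0^{2π} ∫_0^{3} (90r^2cos(θ)^2) · r dr dθ.

Inner (r from 0 to 3): 3645cos(θ)^2/2.
Outer (θ from 0 to 2π): 3645π/2.

Therefore ∮_C P dx + Q dy = 3645π/2.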